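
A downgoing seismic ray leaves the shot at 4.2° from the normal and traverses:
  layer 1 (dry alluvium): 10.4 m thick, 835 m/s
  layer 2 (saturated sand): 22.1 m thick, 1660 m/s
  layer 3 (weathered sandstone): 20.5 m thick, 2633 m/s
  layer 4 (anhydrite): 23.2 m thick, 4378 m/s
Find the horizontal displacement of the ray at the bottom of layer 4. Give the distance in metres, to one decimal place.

18.5 m

p = sin θ₁/V₁ = sin 4.2°/835 = 8.7710e-05 s/m is conserved through the stack.
Layer 1: θ = 4.20°; offset = 10.4·tan 4.20° = 0.764 m.
Layer 2: sin θ = p·1660 = 0.1456 → θ = 8.37°; offset = 22.1·tan 8.37° = 3.252 m.
Layer 3: sin θ = p·2633 = 0.2309 → θ = 13.35°; offset = 20.5·tan 13.35° = 4.866 m.
Layer 4: sin θ = p·4378 = 0.3840 → θ = 22.58°; offset = 23.2·tan 22.58° = 9.648 m.
Σ offsets = 18.530 m.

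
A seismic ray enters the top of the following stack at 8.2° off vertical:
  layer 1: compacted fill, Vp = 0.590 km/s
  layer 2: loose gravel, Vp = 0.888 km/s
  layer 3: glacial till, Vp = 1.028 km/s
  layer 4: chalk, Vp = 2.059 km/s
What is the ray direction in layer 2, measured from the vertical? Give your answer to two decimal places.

Ray parameter p = sin 8.2° / 0.590 = 2.4174e-01 s/km.
sin θ_2 = p·V_2 = 2.4174e-01 × 0.888 = 0.2147.
θ_2 = 12.40° from the vertical.

12.40°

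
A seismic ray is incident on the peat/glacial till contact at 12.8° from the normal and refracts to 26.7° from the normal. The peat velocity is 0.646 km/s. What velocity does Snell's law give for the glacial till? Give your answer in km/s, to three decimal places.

sin 12.8° = 0.2215; sin 26.7° = 0.4493.
V₂ = V₁·(sin θ₂/sin θ₁) = 0.646·(0.4493/0.2215) = 1.310 km/s.

1.310 km/s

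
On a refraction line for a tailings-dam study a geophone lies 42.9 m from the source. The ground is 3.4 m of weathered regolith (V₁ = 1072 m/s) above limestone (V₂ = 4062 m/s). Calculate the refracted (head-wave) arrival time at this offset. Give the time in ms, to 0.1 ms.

16.7 ms

θ_c = arcsin(V₁/V₂) = arcsin(1072/4062) = 15.30°, cos θ_c = 0.9645.
Intercept time tᵢ = 2h cos θ_c / V₁ = 2·3.4·0.9645/1072 = 0.00612 s.
t = x/V₂ + tᵢ = 42.9/4062 + 0.00612 = 0.01668 s.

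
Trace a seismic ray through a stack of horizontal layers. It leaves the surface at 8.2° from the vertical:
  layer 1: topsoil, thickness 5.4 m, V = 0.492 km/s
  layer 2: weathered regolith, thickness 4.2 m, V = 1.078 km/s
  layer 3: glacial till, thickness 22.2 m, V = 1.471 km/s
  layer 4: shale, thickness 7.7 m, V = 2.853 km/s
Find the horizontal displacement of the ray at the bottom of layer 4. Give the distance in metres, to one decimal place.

24.0 m

p = sin θ₁/V₁ = sin 8.2°/0.492 = 2.8990e-01 s/km is conserved through the stack.
Layer 1: θ = 8.20°; offset = 5.4·tan 8.20° = 0.778 m.
Layer 2: sin θ = p·1.078 = 0.3125 → θ = 18.21°; offset = 4.2·tan 18.21° = 1.382 m.
Layer 3: sin θ = p·1.471 = 0.4264 → θ = 25.24°; offset = 22.2·tan 25.24° = 10.466 m.
Layer 4: sin θ = p·2.853 = 0.8271 → θ = 55.80°; offset = 7.7·tan 55.80° = 11.330 m.
Summing the layer offsets gives 23.956 m.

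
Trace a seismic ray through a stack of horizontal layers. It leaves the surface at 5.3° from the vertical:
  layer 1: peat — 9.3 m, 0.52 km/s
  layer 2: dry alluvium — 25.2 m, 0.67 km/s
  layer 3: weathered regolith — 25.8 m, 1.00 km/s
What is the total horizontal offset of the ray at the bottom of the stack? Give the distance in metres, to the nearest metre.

p = sin θ₁/V₁ = sin 5.3°/0.52 = 1.7764e-01 s/km is conserved through the stack.
Layer 1: θ = 5.30°; offset = 9.3·tan 5.30° = 0.863 m.
Layer 2: sin θ = p·0.67 = 0.1190 → θ = 6.84°; offset = 25.2·tan 6.84° = 3.021 m.
Layer 3: sin θ = p·1.00 = 0.1776 → θ = 10.23°; offset = 25.8·tan 10.23° = 4.657 m.
Summing the layer offsets gives 8.540 m.

9 m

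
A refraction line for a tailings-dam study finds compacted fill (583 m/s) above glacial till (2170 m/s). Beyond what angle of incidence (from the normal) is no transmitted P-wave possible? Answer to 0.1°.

15.6°

Critical incidence: sin θ_c = V₁/V₂ = 583/2170 = 0.2687.
θ_c = arcsin 0.2687 = 15.58°.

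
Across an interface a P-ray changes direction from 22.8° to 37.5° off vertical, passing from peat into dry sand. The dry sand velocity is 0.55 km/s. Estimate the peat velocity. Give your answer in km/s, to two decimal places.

Snell's law: sin 22.8°/V₁ = sin 37.5°/V₂.
V₁ = V₂·sin 22.8°/sin 37.5° = 0.55 × 0.6366 = 0.35 km/s.

0.35 km/s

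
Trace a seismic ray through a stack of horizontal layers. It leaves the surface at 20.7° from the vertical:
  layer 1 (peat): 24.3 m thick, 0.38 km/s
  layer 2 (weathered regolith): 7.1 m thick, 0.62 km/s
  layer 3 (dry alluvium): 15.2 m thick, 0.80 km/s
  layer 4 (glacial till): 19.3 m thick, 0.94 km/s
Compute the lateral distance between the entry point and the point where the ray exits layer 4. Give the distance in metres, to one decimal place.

p = sin θ₁/V₁ = sin 20.7°/0.38 = 9.3020e-01 s/km is conserved through the stack.
Layer 1: θ = 20.70°; offset = 24.3·tan 20.70° = 9.182 m.
Layer 2: sin θ = p·0.62 = 0.5767 → θ = 35.22°; offset = 7.1·tan 35.22° = 5.012 m.
Layer 3: sin θ = p·0.80 = 0.7442 → θ = 48.09°; offset = 15.2·tan 48.09° = 16.933 m.
Layer 4: sin θ = p·0.94 = 0.8744 → θ = 60.97°; offset = 19.3·tan 60.97° = 34.778 m.
Total horizontal offset = 65.906 m.

65.9 m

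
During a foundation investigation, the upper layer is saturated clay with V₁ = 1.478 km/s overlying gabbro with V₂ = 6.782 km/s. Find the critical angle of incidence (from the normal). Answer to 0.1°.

At critical incidence the refracted ray runs along the interface (θ₂ = 90°), so sin θ_c = V₁/V₂.
θ_c = arcsin(1.478/6.782) = arcsin 0.2179 = 12.59°.

12.6°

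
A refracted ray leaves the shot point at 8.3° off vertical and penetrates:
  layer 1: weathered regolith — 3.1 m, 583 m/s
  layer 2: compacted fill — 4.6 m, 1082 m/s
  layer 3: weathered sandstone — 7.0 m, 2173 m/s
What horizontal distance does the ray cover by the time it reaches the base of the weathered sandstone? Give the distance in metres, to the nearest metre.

6 m

Ray parameter p = sin 8.3° / 583 m/s = 2.4761e-04 s/m.
Layer 1: θ = 8.30°; offset = 3.1·tan 8.30° = 0.452 m.
Layer 2: sin θ = p·1082 = 0.2679 → θ = 15.54°; offset = 4.6·tan 15.54° = 1.279 m.
Layer 3: sin θ = p·2173 = 0.5381 → θ = 32.55°; offset = 7.0·tan 32.55° = 4.468 m.
Σ offsets = 6.200 m.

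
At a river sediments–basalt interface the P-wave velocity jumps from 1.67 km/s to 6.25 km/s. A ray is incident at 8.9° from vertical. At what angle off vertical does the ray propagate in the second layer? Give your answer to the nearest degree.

sin θ₁/V₁ = sin θ₂/V₂ ⇒ sin θ₂ = 6.25·sin 8.9°/1.67 = 6.25·0.1547/1.67 = 0.5790.
θ₂ = sin⁻¹(0.5790) = 35.38° (from vertical).

35°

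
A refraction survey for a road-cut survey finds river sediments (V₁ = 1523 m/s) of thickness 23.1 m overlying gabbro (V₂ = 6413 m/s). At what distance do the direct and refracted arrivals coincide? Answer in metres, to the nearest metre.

59 m

x_cross = 2h·√((V₂+V₁)/(V₂−V₁)).
(V₂+V₁)/(V₂−V₁) = (6413+1523)/(6413−1523) = 1.6229; √ = 1.2739.
x_cross = 2·23.1·1.2739 = 58.86 m.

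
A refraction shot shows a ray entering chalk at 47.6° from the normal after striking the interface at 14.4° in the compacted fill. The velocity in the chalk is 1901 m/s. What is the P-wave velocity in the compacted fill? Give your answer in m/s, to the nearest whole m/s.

sin 14.4° = 0.2487; sin 47.6° = 0.7385.
V₁ = V₂·(sin θ₁/sin θ₂) = 1901·(0.2487/0.7385) = 640.20 m/s.

640 m/s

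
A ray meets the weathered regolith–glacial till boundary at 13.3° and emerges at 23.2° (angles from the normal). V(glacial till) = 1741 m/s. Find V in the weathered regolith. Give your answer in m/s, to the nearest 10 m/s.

Snell's law: sin 13.3°/V₁ = sin 23.2°/V₂.
V₁ = V₂·sin 13.3°/sin 23.2° = 1741 × 0.5840 = 1016.69 m/s.

1020 m/s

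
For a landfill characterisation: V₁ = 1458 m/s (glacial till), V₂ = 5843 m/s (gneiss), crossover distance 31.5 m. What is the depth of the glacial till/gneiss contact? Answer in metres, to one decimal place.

x_cross = 2h·√((V₂+V₁)/(V₂−V₁)) → h = x_cross / (2·√((V₂+V₁)/(V₂−V₁))).
√((V₂+V₁)/(V₂−V₁)) = √((5843+1458)/(5843−1458)) = 1.2903.
h = 31.5 / (2·1.2903) = 12.21 m.

12.2 m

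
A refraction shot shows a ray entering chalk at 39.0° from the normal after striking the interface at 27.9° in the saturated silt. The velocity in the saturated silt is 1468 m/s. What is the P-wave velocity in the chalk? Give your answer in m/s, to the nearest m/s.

1974 m/s

Snell's law: sin 27.9°/V₁ = sin 39.0°/V₂.
V₂ = V₁·sin 39.0°/sin 27.9° = 1468 × 1.3449 = 1974.32 m/s.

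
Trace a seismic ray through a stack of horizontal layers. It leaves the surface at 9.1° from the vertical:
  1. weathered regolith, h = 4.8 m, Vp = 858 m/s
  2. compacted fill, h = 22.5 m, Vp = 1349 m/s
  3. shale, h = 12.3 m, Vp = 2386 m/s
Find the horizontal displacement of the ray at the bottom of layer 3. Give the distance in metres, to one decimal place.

Ray parameter p = sin 9.1° / 858 m/s = 1.8433e-04 s/m.
Layer 1: θ = 9.10°; offset = 4.8·tan 9.10° = 0.769 m.
Layer 2: sin θ = p·1349 = 0.2487 → θ = 14.40°; offset = 22.5·tan 14.40° = 5.776 m.
Layer 3: sin θ = p·2386 = 0.4398 → θ = 26.09°; offset = 12.3·tan 26.09° = 6.024 m.
Total horizontal offset = 12.569 m.

12.6 m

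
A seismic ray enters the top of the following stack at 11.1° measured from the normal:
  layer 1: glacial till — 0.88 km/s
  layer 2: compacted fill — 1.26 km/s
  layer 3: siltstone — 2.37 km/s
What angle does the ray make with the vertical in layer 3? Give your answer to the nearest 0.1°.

Snell's law across each interface conserves sin θ / V, so sin θ_3 = V_3·sin θ₁/V₁.
sin θ_3 = 2.37 × sin 11.1° / 0.88 = 0.5185.
θ_3 = 31.23° from the vertical.

31.2°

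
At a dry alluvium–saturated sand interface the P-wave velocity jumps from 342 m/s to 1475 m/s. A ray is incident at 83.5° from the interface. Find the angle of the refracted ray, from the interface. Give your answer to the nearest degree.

61°

Angle from the normal: 90° − 83.5° = 6.5°.
sin θ₁/V₁ = sin θ₂/V₂ ⇒ sin θ₂ = 1475·sin 6.5°/342 = 1475·0.1132/342 = 0.4882.
θ₂ = sin⁻¹(0.4882) = 29.22° (from vertical).
From the interface: 90° − 29.22° = 60.78°.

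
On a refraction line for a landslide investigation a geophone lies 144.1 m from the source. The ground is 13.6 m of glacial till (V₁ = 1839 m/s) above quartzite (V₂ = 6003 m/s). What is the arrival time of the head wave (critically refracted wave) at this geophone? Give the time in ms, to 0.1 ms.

θ_c = arcsin(V₁/V₂) = arcsin(1839/6003) = 17.84°, cos θ_c = 0.9519.
Intercept time tᵢ = 2h cos θ_c / V₁ = 2·13.6·0.9519/1839 = 0.01408 s.
t = x/V₂ + tᵢ = 144.1/6003 + 0.01408 = 0.03808 s.

38.1 ms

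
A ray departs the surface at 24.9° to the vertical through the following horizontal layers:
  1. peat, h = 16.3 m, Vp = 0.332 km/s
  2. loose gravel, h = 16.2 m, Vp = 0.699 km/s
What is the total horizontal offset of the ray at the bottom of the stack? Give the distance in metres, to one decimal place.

38.6 m

Apply Snell's law at each interface; in layer i the horizontal offset is hᵢ·tan θᵢ.
Layer 1: θ = 24.90°; offset = 16.3·tan 24.90° = 7.566 m.
Layer 2: sin θ = 0.699·sin 24.9°/0.332 = 0.8865, θ = 62.43°; offset = 16.2·tan 62.43° = 31.029 m.
Summing the layer offsets gives 38.595 m.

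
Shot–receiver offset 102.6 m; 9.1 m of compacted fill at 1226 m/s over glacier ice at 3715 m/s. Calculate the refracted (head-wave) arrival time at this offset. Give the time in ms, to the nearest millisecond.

t = x/V₂ + 2h·√(V₂²−V₁²)/(V₁V₂).
√(V₂²−V₁²) = √(3715²−1226²) = 3506.9 m/s; delay term = 2·9.1·3506.9/(1226·3715) = 0.01401 s.
t = 102.6/3715 + 0.01401 = 0.04163 s.

42 ms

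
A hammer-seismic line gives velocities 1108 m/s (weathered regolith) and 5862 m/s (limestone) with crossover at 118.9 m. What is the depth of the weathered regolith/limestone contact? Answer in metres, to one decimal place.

49.1 m

h = (x_cross/2)·√((V₂−V₁)/(V₂+V₁)).
(V₂−V₁)/(V₂+V₁) = (5862−1108)/(5862+1108) = 0.6821; √ = 0.8259.
h = (118.9/2)·0.8259 = 49.10 m.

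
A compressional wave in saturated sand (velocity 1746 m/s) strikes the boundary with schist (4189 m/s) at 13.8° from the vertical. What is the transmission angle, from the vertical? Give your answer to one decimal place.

sin θ₁/V₁ = sin θ₂/V₂ ⇒ sin θ₂ = 4189·sin 13.8°/1746 = 4189·0.2385/1746 = 0.5723.
θ₂ = sin⁻¹(0.5723) = 34.91° (from vertical).

34.9°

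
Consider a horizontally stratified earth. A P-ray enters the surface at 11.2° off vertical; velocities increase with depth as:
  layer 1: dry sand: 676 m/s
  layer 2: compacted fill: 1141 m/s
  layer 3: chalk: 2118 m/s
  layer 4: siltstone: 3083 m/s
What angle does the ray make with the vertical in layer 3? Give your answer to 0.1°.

Ray parameter p = sin 11.2° / 676 = 2.8733e-04 s/m.
sin θ_3 = p·V_3 = 2.8733e-04 × 2118 = 0.6086.
θ_3 = 37.49° from the vertical.

37.5°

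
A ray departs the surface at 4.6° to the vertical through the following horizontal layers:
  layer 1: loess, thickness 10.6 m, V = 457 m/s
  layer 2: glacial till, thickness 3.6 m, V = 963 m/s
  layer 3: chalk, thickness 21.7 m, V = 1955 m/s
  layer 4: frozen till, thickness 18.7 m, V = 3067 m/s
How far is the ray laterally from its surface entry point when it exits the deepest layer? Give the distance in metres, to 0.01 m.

Apply Snell's law at each interface; in layer i the horizontal offset is hᵢ·tan θᵢ.
Layer 1: θ = 4.60°; offset = 10.6·tan 4.60° = 0.8529 m.
Layer 2: sin θ = 963·sin 4.6°/457 = 0.1690, θ = 9.73°; offset = 3.6·tan 9.73° = 0.6173 m.
Layer 3: sin θ = 1955·sin 4.6°/457 = 0.3431, θ = 20.06°; offset = 21.7·tan 20.06° = 7.9260 m.
Layer 4: sin θ = 3067·sin 4.6°/457 = 0.5382, θ = 32.56°; offset = 18.7·tan 32.56° = 11.9422 m.
Total horizontal offset = 21.3383 m.

21.34 m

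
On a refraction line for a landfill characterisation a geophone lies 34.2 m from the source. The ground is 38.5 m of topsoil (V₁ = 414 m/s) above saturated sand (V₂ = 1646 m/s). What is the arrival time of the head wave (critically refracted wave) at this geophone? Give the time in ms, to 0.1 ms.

200.8 ms

θ_c = arcsin(V₁/V₂) = arcsin(414/1646) = 14.57°, cos θ_c = 0.9679.
Intercept time tᵢ = 2h cos θ_c / V₁ = 2·38.5·0.9679/414 = 0.18001 s.
t = x/V₂ + tᵢ = 34.2/1646 + 0.18001 = 0.20079 s.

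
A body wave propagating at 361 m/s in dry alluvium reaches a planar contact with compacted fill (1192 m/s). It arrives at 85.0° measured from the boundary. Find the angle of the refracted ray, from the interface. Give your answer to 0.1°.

73.3°

Angle from the normal: 90° − 85.0° = 5.0°.
Snell's law: sin θ₂ = (V₂/V₁)·sin θ₁ = (1192/361)·sin 5.0° = 0.2878.
θ₂ = arcsin 0.2878 = 16.73° from the normal.
From the interface: 90° − 16.73° = 73.27°.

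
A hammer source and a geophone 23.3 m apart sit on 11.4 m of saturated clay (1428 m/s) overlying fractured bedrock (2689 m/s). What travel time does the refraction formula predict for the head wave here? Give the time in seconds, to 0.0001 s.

t = x/V₂ + 2h·√(V₂²−V₁²)/(V₁V₂).
√(V₂²−V₁²) = √(2689²−1428²) = 2278.5 m/s; delay term = 2·11.4·2278.5/(1428·2689) = 0.01353 s.
t = 23.3/2689 + 0.01353 = 0.02219 s.

0.0222 s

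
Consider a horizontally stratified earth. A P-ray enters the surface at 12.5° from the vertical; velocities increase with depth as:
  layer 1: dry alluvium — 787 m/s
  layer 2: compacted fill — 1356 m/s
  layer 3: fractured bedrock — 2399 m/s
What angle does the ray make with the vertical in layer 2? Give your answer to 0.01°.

21.90°

Snell's law across each interface conserves sin θ / V, so sin θ_2 = V_2·sin θ₁/V₁.
sin θ_2 = 1356 × sin 12.5° / 787 = 0.3729.
θ_2 = 21.90° from the vertical.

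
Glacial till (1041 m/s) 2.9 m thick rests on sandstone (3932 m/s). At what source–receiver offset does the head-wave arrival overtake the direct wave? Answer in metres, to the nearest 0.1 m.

7.6 m

x_cross = 2h·√((V₂+V₁)/(V₂−V₁)).
(V₂+V₁)/(V₂−V₁) = (3932+1041)/(3932−1041) = 1.7202; √ = 1.3116.
x_cross = 2·2.9·1.3116 = 7.61 m.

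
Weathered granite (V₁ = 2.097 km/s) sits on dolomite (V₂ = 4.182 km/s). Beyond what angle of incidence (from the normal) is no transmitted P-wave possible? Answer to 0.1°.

30.1°

Critical incidence: sin θ_c = V₁/V₂ = 2.097/4.182 = 0.5014.
θ_c = arcsin 0.5014 = 30.09°.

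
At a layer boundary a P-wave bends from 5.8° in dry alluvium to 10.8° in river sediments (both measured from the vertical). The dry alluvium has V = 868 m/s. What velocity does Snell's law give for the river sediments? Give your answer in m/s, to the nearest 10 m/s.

1610 m/s

Snell's law: sin 5.8°/V₁ = sin 10.8°/V₂.
V₂ = V₁·sin 10.8°/sin 5.8° = 868 × 1.8542 = 1609.47 m/s.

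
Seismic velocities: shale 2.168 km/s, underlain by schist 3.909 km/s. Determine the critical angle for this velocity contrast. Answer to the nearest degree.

At critical incidence the refracted ray runs along the interface (θ₂ = 90°), so sin θ_c = V₁/V₂.
θ_c = arcsin(2.168/3.909) = arcsin 0.5546 = 33.68°.

34°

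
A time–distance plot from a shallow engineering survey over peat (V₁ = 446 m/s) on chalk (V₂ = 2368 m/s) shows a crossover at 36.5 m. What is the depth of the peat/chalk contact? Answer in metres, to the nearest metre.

15 m

h = (x_cross/2)·√((V₂−V₁)/(V₂+V₁)).
(V₂−V₁)/(V₂+V₁) = (2368−446)/(2368+446) = 0.6830; √ = 0.8264.
h = (36.5/2)·0.8264 = 15.08 m.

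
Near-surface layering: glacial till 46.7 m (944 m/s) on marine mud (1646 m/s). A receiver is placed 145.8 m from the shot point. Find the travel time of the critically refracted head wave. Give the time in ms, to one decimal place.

t = x/V₂ + 2h·√(V₂²−V₁²)/(V₁V₂).
√(V₂²−V₁²) = √(1646²−944²) = 1348.4 m/s; delay term = 2·46.7·1348.4/(944·1646) = 0.08105 s.
t = 145.8/1646 + 0.08105 = 0.16963 s.

169.6 ms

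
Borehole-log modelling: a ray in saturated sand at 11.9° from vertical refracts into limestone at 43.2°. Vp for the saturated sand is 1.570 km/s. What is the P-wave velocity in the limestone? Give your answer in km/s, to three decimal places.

5.212 km/s

sin 11.9° = 0.2062; sin 43.2° = 0.6845.
V₂ = V₁·(sin θ₂/sin θ₁) = 1.570·(0.6845/0.2062) = 5.212 km/s.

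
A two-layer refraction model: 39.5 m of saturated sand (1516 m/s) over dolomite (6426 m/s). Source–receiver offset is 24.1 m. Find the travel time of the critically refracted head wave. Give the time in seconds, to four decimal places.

0.0544 s

t = x/V₂ + 2h·√(V₂²−V₁²)/(V₁V₂).
√(V₂²−V₁²) = √(6426²−1516²) = 6244.6 m/s; delay term = 2·39.5·6244.6/(1516·6426) = 0.05064 s.
t = 24.1/6426 + 0.05064 = 0.05439 s.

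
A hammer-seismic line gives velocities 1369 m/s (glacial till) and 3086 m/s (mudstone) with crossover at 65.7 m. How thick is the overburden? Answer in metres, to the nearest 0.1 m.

x_cross = 2h·√((V₂+V₁)/(V₂−V₁)) → h = x_cross / (2·√((V₂+V₁)/(V₂−V₁))).
√((V₂+V₁)/(V₂−V₁)) = √((3086+1369)/(3086−1369)) = 1.6108.
h = 65.7 / (2·1.6108) = 20.39 m.

20.4 m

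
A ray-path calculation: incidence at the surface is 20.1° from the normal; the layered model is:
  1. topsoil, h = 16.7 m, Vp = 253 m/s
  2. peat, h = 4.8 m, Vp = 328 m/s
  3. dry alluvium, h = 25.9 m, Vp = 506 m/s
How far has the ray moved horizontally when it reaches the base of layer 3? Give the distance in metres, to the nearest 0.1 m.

33.0 m

Ray parameter p = sin 20.1° / 253 m/s = 1.3583e-03 s/m.
Layer 1: θ = 20.10°; offset = 16.7·tan 20.10° = 6.111 m.
Layer 2: sin θ = p·328 = 0.4455 → θ = 26.46°; offset = 4.8·tan 26.46° = 2.389 m.
Layer 3: sin θ = p·506 = 0.6873 → θ = 43.42°; offset = 25.9·tan 43.42° = 24.508 m.
Summing the layer offsets gives 33.008 m.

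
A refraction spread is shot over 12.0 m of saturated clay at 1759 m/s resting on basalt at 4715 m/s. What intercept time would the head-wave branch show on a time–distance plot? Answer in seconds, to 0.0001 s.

0.0127 s

tᵢ = 2h·√(V₂²−V₁²)/(V₁V₂).
√(V₂²−V₁²) = √(4715²−1759²) = 4374.6 m/s.
tᵢ = 2·12.0·4374.6/(1759·4715) = 0.01266 s.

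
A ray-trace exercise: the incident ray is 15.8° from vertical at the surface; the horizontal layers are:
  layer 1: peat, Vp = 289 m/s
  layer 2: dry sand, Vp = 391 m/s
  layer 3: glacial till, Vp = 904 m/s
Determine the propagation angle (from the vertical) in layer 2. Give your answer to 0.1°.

Ray parameter p = sin 15.8° / 289 = 9.4215e-04 s/m.
sin θ_2 = p·V_2 = 9.4215e-04 × 391 = 0.3684.
θ_2 = arcsin 0.3684 = 21.62°.

21.6°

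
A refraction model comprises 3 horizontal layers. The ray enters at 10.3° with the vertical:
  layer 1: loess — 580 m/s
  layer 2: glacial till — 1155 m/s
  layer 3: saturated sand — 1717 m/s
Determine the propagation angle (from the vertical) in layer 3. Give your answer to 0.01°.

Ray parameter p = sin 10.3° / 580 = 3.0828e-04 s/m.
sin θ_3 = p·V_3 = 3.0828e-04 × 1717 = 0.5293.
θ_3 = arcsin 0.5293 = 31.96°.

31.96°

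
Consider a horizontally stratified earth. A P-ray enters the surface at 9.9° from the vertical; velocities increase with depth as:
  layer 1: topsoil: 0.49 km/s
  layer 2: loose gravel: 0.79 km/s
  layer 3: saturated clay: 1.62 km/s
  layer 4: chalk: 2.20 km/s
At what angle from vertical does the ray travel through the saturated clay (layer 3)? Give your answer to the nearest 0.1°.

34.6°

Snell's law across each interface conserves sin θ / V, so sin θ_3 = V_3·sin θ₁/V₁.
sin θ_3 = 1.62 × sin 9.9° / 0.49 = 0.5684.
θ_3 = arcsin 0.5684 = 34.64°.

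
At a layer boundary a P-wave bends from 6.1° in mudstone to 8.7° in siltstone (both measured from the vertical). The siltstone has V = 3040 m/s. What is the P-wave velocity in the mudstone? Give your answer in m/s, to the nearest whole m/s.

2136 m/s

Snell's law: sin 6.1°/V₁ = sin 8.7°/V₂.
V₁ = V₂·sin 6.1°/sin 8.7° = 3040 × 0.7025 = 2135.67 m/s.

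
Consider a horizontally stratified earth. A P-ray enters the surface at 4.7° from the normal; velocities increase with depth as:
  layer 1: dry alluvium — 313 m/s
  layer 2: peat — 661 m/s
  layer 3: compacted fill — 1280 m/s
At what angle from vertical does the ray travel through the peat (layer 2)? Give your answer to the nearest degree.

Ray parameter p = sin 4.7° / 313 = 2.6178e-04 s/m.
sin θ_2 = p·V_2 = 2.6178e-04 × 661 = 0.1730.
θ_2 = 9.96° from the vertical.

10°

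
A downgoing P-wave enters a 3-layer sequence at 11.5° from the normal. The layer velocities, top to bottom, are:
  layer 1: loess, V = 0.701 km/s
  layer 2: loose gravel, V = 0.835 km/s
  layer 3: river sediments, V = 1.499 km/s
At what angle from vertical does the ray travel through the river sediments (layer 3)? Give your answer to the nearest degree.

25°

Ray parameter p = sin 11.5° / 0.701 = 2.8441e-01 s/km.
sin θ_3 = p·V_3 = 2.8441e-01 × 1.499 = 0.4263.
θ_3 = 25.23° from the vertical.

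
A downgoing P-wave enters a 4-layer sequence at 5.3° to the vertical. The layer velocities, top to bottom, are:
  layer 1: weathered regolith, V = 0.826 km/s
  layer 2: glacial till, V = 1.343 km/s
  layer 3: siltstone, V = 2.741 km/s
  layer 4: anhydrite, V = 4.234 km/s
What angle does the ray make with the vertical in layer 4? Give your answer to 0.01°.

28.26°

Snell's law across each interface conserves sin θ / V, so sin θ_4 = V_4·sin θ₁/V₁.
sin θ_4 = 4.234 × sin 5.3° / 0.826 = 0.4735.
θ_4 = arcsin 0.4735 = 28.26°.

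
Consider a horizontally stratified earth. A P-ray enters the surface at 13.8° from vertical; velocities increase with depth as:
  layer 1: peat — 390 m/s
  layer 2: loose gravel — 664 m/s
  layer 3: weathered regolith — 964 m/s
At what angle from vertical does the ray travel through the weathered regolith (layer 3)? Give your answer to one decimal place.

Ray parameter p = sin 13.8° / 390 = 6.1162e-04 s/m.
sin θ_3 = p·V_3 = 6.1162e-04 × 964 = 0.5896.
θ_3 = arcsin 0.5896 = 36.13°.

36.1°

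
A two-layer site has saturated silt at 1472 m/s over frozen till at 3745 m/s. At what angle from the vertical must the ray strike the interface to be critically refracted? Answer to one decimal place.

23.1°

At critical incidence the refracted ray runs along the interface (θ₂ = 90°), so sin θ_c = V₁/V₂.
θ_c = arcsin(1472/3745) = arcsin 0.3931 = 23.14°.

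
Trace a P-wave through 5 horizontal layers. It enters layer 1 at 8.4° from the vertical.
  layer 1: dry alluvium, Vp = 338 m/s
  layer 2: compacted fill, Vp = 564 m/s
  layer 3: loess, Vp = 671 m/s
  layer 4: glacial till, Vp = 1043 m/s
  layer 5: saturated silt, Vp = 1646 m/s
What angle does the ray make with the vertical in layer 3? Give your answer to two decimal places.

16.86°

Ray parameter p = sin 8.4° / 338 = 4.3220e-04 s/m.
sin θ_3 = p·V_3 = 4.3220e-04 × 671 = 0.2900.
θ_3 = arcsin 0.2900 = 16.86°.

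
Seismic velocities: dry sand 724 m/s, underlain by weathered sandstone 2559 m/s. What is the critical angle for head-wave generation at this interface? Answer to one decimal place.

At critical incidence the refracted ray runs along the interface (θ₂ = 90°), so sin θ_c = V₁/V₂.
θ_c = arcsin(724/2559) = arcsin 0.2829 = 16.43°.

16.4°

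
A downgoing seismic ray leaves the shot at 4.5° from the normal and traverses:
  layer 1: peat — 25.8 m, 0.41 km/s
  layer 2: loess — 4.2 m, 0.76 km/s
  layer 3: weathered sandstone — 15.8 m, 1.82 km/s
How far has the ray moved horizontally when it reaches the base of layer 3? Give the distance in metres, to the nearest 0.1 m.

Ray parameter p = sin 4.5° / 0.41 km/s = 1.9136e-01 s/km.
Layer 1: θ = 4.50°; offset = 25.8·tan 4.50° = 2.031 m.
Layer 2: sin θ = p·0.76 = 0.1454 → θ = 8.36°; offset = 4.2·tan 8.36° = 0.617 m.
Layer 3: sin θ = p·1.82 = 0.3483 → θ = 20.38°; offset = 15.8·tan 20.38° = 5.870 m.
Total horizontal offset = 8.518 m.

8.5 m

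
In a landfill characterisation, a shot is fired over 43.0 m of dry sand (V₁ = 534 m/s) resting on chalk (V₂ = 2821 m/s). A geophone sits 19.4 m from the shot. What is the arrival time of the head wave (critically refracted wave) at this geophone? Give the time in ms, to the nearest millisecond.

165 ms

θ_c = arcsin(V₁/V₂) = arcsin(534/2821) = 10.91°, cos θ_c = 0.9819.
Intercept time tᵢ = 2h cos θ_c / V₁ = 2·43.0·0.9819/534 = 0.15814 s.
t = x/V₂ + tᵢ = 19.4/2821 + 0.15814 = 0.16501 s.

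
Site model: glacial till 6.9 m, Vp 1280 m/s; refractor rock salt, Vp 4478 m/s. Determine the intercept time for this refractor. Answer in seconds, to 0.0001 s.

0.0103 s

tᵢ = 2h·√(V₂²−V₁²)/(V₁V₂).
√(V₂²−V₁²) = √(4478²−1280²) = 4291.2 m/s.
tᵢ = 2·6.9·4291.2/(1280·4478) = 0.01033 s.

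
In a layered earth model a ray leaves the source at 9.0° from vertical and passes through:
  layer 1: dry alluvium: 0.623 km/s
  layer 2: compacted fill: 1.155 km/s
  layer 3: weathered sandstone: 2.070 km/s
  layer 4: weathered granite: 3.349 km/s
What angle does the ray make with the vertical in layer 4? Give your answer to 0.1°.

Snell's law across each interface conserves sin θ / V, so sin θ_4 = V_4·sin θ₁/V₁.
sin θ_4 = 3.349 × sin 9.0° / 0.623 = 0.8409.
θ_4 = arcsin 0.8409 = 57.24°.

57.2°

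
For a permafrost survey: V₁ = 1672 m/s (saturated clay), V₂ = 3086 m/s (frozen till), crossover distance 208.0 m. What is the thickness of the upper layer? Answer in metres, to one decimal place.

h = (x_cross/2)·√((V₂−V₁)/(V₂+V₁)).
(V₂−V₁)/(V₂+V₁) = (3086−1672)/(3086+1672) = 0.2972; √ = 0.5451.
h = (208.0/2)·0.5451 = 56.70 m.

56.7 m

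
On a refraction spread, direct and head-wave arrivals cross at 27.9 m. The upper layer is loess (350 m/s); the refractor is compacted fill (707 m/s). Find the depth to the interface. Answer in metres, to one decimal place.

h = (x_cross/2)·√((V₂−V₁)/(V₂+V₁)).
(V₂−V₁)/(V₂+V₁) = (707−350)/(707+350) = 0.3377; √ = 0.5812.
h = (27.9/2)·0.5812 = 8.11 m.

8.1 m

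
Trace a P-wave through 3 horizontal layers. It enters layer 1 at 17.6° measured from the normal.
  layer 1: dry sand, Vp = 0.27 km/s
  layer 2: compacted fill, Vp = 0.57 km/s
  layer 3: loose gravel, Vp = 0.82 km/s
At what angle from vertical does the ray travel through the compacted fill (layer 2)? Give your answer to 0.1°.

Ray parameter p = sin 17.6° / 0.27 = 1.1199e+00 s/km.
sin θ_2 = p·V_2 = 1.1199e+00 × 0.57 = 0.6383.
θ_2 = 39.67° from the vertical.

39.7°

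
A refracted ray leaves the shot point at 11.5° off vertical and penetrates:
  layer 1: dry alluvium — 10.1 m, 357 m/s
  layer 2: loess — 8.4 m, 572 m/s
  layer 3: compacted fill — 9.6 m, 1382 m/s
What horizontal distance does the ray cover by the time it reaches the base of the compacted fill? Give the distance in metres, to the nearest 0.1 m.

16.5 m

Ray parameter p = sin 11.5° / 357 m/s = 5.5845e-04 s/m.
Layer 1: θ = 11.50°; offset = 10.1·tan 11.50° = 2.055 m.
Layer 2: sin θ = p·572 = 0.3194 → θ = 18.63°; offset = 8.4·tan 18.63° = 2.832 m.
Layer 3: sin θ = p·1382 = 0.7718 → θ = 50.51°; offset = 9.6·tan 50.51° = 11.652 m.
Summing the layer offsets gives 16.538 m.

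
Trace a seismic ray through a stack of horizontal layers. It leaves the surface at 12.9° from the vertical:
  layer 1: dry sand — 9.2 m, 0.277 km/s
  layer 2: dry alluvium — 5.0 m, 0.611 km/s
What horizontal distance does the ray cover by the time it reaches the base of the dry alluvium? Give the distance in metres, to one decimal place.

Apply Snell's law at each interface; in layer i the horizontal offset is hᵢ·tan θᵢ.
Layer 1: θ = 12.90°; offset = 9.2·tan 12.90° = 2.107 m.
Layer 2: sin θ = 0.611·sin 12.9°/0.277 = 0.4924, θ = 29.50°; offset = 5.0·tan 29.50° = 2.829 m.
Total horizontal offset = 4.936 m.

4.9 m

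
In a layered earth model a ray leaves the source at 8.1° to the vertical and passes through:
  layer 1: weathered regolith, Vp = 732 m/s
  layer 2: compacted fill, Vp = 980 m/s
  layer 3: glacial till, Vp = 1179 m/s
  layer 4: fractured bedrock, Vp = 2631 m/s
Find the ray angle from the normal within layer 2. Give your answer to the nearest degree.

Snell's law across each interface conserves sin θ / V, so sin θ_2 = V_2·sin θ₁/V₁.
sin θ_2 = 980 × sin 8.1° / 732 = 0.1886.
θ_2 = 10.87° from the vertical.

11°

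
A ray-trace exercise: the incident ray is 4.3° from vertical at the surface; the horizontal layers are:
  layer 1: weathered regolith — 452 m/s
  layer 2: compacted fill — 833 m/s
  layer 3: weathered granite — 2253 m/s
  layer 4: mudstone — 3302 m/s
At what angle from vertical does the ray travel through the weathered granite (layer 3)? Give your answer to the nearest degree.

Snell's law across each interface conserves sin θ / V, so sin θ_3 = V_3·sin θ₁/V₁.
sin θ_3 = 2253 × sin 4.3° / 452 = 0.3737.
θ_3 = 21.95° from the vertical.

22°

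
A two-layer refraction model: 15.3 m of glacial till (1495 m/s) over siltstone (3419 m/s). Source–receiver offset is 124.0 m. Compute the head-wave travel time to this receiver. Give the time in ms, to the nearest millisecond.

t = x/V₂ + 2h·√(V₂²−V₁²)/(V₁V₂).
√(V₂²−V₁²) = √(3419²−1495²) = 3074.8 m/s; delay term = 2·15.3·3074.8/(1495·3419) = 0.01841 s.
t = 124.0/3419 + 0.01841 = 0.05468 s.

55 ms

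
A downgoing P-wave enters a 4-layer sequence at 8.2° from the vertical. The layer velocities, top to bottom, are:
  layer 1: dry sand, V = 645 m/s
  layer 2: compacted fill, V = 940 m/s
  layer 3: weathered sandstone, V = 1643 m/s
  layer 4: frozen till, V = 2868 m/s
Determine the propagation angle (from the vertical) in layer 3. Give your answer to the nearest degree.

21°

Ray parameter p = sin 8.2° / 645 = 2.2113e-04 s/m.
sin θ_3 = p·V_3 = 2.2113e-04 × 1643 = 0.3633.
θ_3 = 21.30° from the vertical.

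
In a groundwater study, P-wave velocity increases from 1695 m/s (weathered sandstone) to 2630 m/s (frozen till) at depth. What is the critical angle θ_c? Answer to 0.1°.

At critical incidence the refracted ray runs along the interface (θ₂ = 90°), so sin θ_c = V₁/V₂.
θ_c = arcsin(1695/2630) = arcsin 0.6445 = 40.13°.

40.1°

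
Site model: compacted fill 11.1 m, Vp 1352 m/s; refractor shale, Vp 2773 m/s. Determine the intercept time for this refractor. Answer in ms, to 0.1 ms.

14.3 ms

θ_c = arcsin(V₁/V₂) = arcsin(1352/2773) = 29.18°; cos θ_c = 0.8731.
tᵢ = 2h·cos θ_c / V₁ = 2·11.1·0.8731 / 1352 = 0.01434 s.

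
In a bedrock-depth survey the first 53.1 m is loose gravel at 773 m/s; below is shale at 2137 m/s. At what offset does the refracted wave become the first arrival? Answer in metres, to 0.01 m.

155.12 m

θ_c = arcsin(773/2137) = 21.21°, so cos θ_c = 0.9323 and tᵢ = 2h cos θ_c/V₁ = 0.1281 s.
At crossover x/V₁ = x/V₂ + tᵢ ⇒ x = tᵢ/(1/V₁ − 1/V₂) = 0.12808/(1.2937e-03 − 4.6795e-04) = 155.12 m.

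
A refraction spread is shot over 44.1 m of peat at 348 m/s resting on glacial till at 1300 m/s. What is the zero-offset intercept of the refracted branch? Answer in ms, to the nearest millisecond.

θ_c = arcsin(V₁/V₂) = arcsin(348/1300) = 15.53°; cos θ_c = 0.9635.
tᵢ = 2h·cos θ_c / V₁ = 2·44.1·0.9635 / 348 = 0.24420 s.

244 ms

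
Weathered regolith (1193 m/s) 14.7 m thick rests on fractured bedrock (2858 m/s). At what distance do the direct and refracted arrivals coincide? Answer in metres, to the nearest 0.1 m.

45.9 m

x_cross = 2h·√((V₂+V₁)/(V₂−V₁)).
(V₂+V₁)/(V₂−V₁) = (2858+1193)/(2858−1193) = 2.4330; √ = 1.5598.
x_cross = 2·14.7·1.5598 = 45.86 m.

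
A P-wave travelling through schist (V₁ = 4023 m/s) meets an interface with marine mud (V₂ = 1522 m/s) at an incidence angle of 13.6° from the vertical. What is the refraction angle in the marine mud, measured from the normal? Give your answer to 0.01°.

Snell's law: sin θ₂ = (V₂/V₁)·sin θ₁ = (1522/4023)·sin 13.6° = 0.0890.
θ₂ = arcsin 0.0890 = 5.10° from the normal.

5.10°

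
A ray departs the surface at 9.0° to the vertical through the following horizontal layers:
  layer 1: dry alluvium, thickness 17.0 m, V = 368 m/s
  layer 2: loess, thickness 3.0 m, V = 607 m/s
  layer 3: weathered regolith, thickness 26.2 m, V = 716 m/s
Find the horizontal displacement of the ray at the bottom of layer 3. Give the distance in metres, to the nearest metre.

Ray parameter p = sin 9.0° / 368 m/s = 4.2509e-04 s/m.
Layer 1: θ = 9.00°; offset = 17.0·tan 9.00° = 2.693 m.
Layer 2: sin θ = p·607 = 0.2580 → θ = 14.95°; offset = 3.0·tan 14.95° = 0.801 m.
Layer 3: sin θ = p·716 = 0.3044 → θ = 17.72°; offset = 26.2·tan 17.72° = 8.372 m.
Total horizontal offset = 11.865 m.

12 m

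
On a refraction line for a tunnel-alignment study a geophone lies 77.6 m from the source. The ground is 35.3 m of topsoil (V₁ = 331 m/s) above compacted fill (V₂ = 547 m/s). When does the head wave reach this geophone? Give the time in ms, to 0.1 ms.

311.7 ms

θ_c = arcsin(V₁/V₂) = arcsin(331/547) = 37.24°, cos θ_c = 0.7961.
Intercept time tᵢ = 2h cos θ_c / V₁ = 2·35.3·0.7961/331 = 0.16981 s.
t = x/V₂ + tᵢ = 77.6/547 + 0.16981 = 0.31167 s.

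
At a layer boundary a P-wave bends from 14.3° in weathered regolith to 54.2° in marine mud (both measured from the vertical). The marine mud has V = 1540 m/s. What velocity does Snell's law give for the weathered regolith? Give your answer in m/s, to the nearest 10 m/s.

sin 14.3° = 0.2470; sin 54.2° = 0.8111.
V₁ = V₂·(sin θ₁/sin θ₂) = 1540·(0.2470/0.8111) = 468.99 m/s.

470 m/s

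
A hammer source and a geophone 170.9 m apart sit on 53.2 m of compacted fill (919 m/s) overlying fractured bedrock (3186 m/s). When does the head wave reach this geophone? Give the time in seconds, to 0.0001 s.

0.1645 s

t = x/V₂ + 2h·√(V₂²−V₁²)/(V₁V₂).
√(V₂²−V₁²) = √(3186²−919²) = 3050.6 m/s; delay term = 2·53.2·3050.6/(919·3186) = 0.11086 s.
t = 170.9/3186 + 0.11086 = 0.16450 s.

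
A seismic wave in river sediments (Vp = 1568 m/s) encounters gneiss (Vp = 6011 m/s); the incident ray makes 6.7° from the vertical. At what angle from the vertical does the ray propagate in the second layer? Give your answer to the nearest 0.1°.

26.6°

Snell's law: sin θ₂ = (V₂/V₁)·sin θ₁ = (6011/1568)·sin 6.7° = 0.4473.
θ₂ = sin⁻¹(0.4473) = 26.57° (from vertical).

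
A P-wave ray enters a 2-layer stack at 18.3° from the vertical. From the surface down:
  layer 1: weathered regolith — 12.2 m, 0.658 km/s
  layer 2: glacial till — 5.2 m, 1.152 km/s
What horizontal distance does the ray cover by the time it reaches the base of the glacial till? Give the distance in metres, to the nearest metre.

Apply Snell's law at each interface; in layer i the horizontal offset is hᵢ·tan θᵢ.
Layer 1: θ = 18.30°; offset = 12.2·tan 18.30° = 4.035 m.
Layer 2: sin θ = 1.152·sin 18.3°/0.658 = 0.5497, θ = 33.35°; offset = 5.2·tan 33.35° = 3.422 m.
Total horizontal offset = 7.457 m.

7 m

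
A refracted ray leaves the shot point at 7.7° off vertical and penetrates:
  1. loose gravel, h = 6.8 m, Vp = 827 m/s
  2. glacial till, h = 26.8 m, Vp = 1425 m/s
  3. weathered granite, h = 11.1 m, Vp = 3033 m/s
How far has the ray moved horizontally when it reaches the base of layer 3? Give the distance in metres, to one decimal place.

13.5 m

p = sin θ₁/V₁ = sin 7.7°/827 = 1.6201e-04 s/m is conserved through the stack.
Layer 1: θ = 7.70°; offset = 6.8·tan 7.70° = 0.919 m.
Layer 2: sin θ = p·1425 = 0.2309 → θ = 13.35°; offset = 26.8·tan 13.35° = 6.359 m.
Layer 3: sin θ = p·3033 = 0.4914 → θ = 29.43°; offset = 11.1·tan 29.43° = 6.263 m.
Total horizontal offset = 13.541 m.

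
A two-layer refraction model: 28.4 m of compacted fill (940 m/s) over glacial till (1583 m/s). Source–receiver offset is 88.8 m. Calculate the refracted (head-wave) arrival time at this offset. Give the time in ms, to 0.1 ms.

104.7 ms

t = x/V₂ + 2h·√(V₂²−V₁²)/(V₁V₂).
√(V₂²−V₁²) = √(1583²−940²) = 1273.7 m/s; delay term = 2·28.4·1273.7/(940·1583) = 0.04862 s.
t = 88.8/1583 + 0.04862 = 0.10471 s.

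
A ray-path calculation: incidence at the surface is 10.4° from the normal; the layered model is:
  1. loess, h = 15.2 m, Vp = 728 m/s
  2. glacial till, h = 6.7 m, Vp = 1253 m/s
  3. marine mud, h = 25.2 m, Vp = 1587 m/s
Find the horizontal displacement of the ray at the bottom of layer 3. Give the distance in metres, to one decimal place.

p = sin θ₁/V₁ = sin 10.4°/728 = 2.4797e-04 s/m is conserved through the stack.
Layer 1: θ = 10.40°; offset = 15.2·tan 10.40° = 2.790 m.
Layer 2: sin θ = p·1253 = 0.3107 → θ = 18.10°; offset = 6.7·tan 18.10° = 2.190 m.
Layer 3: sin θ = p·1587 = 0.3935 → θ = 23.17°; offset = 25.2·tan 23.17° = 10.787 m.
Total horizontal offset = 15.767 m.

15.8 m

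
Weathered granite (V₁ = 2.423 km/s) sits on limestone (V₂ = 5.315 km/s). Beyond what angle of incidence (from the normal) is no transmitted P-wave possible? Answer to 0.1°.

Critical incidence: sin θ_c = V₁/V₂ = 2.423/5.315 = 0.4559.
θ_c = arcsin 0.4559 = 27.12°.

27.1°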